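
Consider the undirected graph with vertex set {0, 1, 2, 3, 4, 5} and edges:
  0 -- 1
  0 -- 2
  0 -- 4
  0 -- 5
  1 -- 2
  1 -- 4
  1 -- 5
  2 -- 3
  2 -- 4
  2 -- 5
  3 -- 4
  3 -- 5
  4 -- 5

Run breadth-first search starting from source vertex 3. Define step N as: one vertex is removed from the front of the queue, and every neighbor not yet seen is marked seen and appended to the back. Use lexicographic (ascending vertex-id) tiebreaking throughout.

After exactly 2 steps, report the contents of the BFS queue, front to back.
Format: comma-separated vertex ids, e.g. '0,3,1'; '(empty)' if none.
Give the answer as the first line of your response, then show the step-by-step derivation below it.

4,5,0,1

step 1: dequeue 3; queue=[2,4,5]; order=3
step 2: dequeue 2; queue=[4,5,0,1]; order=3,2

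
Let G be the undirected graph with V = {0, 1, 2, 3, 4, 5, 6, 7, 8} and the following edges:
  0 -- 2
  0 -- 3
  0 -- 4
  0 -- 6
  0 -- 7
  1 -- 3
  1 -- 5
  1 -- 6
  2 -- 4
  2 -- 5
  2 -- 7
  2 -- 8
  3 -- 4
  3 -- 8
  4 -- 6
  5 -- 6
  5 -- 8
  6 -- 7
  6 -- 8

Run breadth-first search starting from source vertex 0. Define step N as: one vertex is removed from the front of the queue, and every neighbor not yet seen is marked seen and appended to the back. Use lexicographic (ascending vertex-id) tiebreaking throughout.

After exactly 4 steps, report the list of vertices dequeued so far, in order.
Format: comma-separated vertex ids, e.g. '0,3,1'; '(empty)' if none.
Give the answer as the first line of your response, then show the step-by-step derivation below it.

0,2,3,4

step 1: dequeue 0; queue=[2,3,4,6,7]; order=0
step 2: dequeue 2; queue=[3,4,6,7,5,8]; order=0,2
step 3: dequeue 3; queue=[4,6,7,5,8,1]; order=0,2,3
step 4: dequeue 4; queue=[6,7,5,8,1]; order=0,2,3,4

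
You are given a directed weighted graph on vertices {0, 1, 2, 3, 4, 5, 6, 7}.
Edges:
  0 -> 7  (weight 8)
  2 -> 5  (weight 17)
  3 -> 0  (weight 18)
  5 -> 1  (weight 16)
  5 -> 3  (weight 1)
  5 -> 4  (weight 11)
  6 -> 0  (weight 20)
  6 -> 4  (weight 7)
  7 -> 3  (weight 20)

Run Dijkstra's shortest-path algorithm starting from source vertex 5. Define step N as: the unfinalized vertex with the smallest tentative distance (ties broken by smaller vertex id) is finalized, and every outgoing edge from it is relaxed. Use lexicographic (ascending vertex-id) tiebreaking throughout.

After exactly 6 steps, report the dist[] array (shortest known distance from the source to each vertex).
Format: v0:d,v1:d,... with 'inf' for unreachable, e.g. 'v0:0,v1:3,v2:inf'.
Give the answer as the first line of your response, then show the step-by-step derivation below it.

v0:19,v1:16,v2:inf,v3:1,v4:11,v5:0,v6:inf,v7:27

step 1: dist = v0:inf,v1:16,v2:inf,v3:1,v4:11,v5:0,v6:inf,v7:inf
step 2: dist = v0:19,v1:16,v2:inf,v3:1,v4:11,v5:0,v6:inf,v7:inf
step 3: dist = v0:19,v1:16,v2:inf,v3:1,v4:11,v5:0,v6:inf,v7:inf
step 4: dist = v0:19,v1:16,v2:inf,v3:1,v4:11,v5:0,v6:inf,v7:inf
step 5: dist = v0:19,v1:16,v2:inf,v3:1,v4:11,v5:0,v6:inf,v7:27
step 6: dist = v0:19,v1:16,v2:inf,v3:1,v4:11,v5:0,v6:inf,v7:27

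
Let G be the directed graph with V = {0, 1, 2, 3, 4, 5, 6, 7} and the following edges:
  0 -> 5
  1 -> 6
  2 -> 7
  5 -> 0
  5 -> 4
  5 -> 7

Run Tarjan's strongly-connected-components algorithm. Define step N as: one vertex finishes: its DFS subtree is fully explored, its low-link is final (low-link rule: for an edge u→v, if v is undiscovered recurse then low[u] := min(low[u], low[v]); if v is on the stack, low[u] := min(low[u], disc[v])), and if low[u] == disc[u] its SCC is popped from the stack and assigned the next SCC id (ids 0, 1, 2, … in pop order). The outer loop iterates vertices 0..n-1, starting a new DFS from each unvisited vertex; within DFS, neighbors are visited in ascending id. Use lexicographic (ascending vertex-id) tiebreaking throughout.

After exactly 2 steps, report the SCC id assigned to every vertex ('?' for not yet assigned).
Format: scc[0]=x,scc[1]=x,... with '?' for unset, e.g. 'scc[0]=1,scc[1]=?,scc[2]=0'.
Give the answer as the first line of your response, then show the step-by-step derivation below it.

scc[0]=?,scc[1]=?,scc[2]=?,scc[3]=?,scc[4]=0,scc[5]=?,scc[6]=?,scc[7]=1

step 1: low=(low[0]=0,low[1]=?,low[2]=?,low[3]=?,low[4]=2,low[5]=0,low[6]=?,low[7]=?); scc=(scc[0]=?,scc[1]=?,scc[2]=?,scc[3]=?,scc[4]=0,scc[5]=?,scc[6]=?,scc[7]=?)
step 2: low=(low[0]=0,low[1]=?,low[2]=?,low[3]=?,low[4]=2,low[5]=0,low[6]=?,low[7]=3); scc=(scc[0]=?,scc[1]=?,scc[2]=?,scc[3]=?,scc[4]=0,scc[5]=?,scc[6]=?,scc[7]=1)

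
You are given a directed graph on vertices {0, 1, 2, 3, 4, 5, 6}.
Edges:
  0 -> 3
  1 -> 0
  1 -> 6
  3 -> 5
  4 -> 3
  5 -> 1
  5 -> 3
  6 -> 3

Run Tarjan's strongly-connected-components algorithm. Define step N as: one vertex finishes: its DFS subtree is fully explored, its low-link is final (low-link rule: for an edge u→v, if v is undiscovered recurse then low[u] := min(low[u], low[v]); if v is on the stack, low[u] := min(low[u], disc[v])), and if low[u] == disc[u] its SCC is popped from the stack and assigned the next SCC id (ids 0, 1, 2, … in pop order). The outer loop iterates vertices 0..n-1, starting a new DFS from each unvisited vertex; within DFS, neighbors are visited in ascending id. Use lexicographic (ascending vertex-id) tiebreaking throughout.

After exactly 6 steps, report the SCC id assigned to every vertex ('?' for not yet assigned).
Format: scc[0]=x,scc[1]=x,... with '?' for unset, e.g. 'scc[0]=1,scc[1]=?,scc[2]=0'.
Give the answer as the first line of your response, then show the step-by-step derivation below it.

scc[0]=0,scc[1]=0,scc[2]=1,scc[3]=0,scc[4]=?,scc[5]=0,scc[6]=0

step 1: low=(low[0]=0,low[1]=0,low[2]=?,low[3]=1,low[4]=?,low[5]=2,low[6]=1); scc=(scc[0]=?,scc[1]=?,scc[2]=?,scc[3]=?,scc[4]=?,scc[5]=?,scc[6]=?)
step 2: low=(low[0]=0,low[1]=0,low[2]=?,low[3]=1,low[4]=?,low[5]=2,low[6]=1); scc=(scc[0]=?,scc[1]=?,scc[2]=?,scc[3]=?,scc[4]=?,scc[5]=?,scc[6]=?)
step 3: low=(low[0]=0,low[1]=0,low[2]=?,low[3]=1,low[4]=?,low[5]=0,low[6]=1); scc=(scc[0]=?,scc[1]=?,scc[2]=?,scc[3]=?,scc[4]=?,scc[5]=?,scc[6]=?)
step 4: low=(low[0]=0,low[1]=0,low[2]=?,low[3]=0,low[4]=?,low[5]=0,low[6]=1); scc=(scc[0]=?,scc[1]=?,scc[2]=?,scc[3]=?,scc[4]=?,scc[5]=?,scc[6]=?)
step 5: low=(low[0]=0,low[1]=0,low[2]=?,low[3]=0,low[4]=?,low[5]=0,low[6]=1); scc=(scc[0]=0,scc[1]=0,scc[2]=?,scc[3]=0,scc[4]=?,scc[5]=0,scc[6]=0)
step 6: low=(low[0]=0,low[1]=0,low[2]=5,low[3]=0,low[4]=?,low[5]=0,low[6]=1); scc=(scc[0]=0,scc[1]=0,scc[2]=1,scc[3]=0,scc[4]=?,scc[5]=0,scc[6]=0)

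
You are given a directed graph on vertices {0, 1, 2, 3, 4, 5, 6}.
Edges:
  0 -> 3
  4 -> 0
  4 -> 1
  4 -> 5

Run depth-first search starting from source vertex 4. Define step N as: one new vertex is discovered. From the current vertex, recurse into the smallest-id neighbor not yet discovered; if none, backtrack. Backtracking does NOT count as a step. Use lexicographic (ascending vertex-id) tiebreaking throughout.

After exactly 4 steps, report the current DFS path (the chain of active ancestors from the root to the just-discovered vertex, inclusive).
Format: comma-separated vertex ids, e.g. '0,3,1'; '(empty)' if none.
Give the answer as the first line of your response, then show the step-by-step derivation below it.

4,1

step 1: discover 4; path=4; order=4
step 2: discover 0; path=4>0; order=4,0
step 3: discover 3; path=4>0>3; order=4,0,3
step 4: discover 1; path=4>1; order=4,0,3,1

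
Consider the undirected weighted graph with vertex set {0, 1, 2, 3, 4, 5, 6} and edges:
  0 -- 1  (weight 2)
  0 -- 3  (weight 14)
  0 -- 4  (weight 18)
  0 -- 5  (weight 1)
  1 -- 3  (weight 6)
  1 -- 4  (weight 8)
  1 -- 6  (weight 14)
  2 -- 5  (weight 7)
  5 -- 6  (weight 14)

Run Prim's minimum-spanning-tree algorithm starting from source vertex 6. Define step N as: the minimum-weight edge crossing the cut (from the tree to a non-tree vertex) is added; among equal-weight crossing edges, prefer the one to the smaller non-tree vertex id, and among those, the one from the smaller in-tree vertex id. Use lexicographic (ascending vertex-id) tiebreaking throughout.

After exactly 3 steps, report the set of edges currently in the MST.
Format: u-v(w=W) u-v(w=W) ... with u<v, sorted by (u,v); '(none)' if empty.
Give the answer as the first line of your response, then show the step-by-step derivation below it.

0-1(w=2) 0-5(w=1) 1-6(w=14)

step 1: add edge 1-6 (w=14); MST = {1-6(w=14)}
step 2: add edge 0-1 (w=2); MST = {0-1(w=2) 1-6(w=14)}
step 3: add edge 0-5 (w=1); MST = {0-1(w=2) 0-5(w=1) 1-6(w=14)}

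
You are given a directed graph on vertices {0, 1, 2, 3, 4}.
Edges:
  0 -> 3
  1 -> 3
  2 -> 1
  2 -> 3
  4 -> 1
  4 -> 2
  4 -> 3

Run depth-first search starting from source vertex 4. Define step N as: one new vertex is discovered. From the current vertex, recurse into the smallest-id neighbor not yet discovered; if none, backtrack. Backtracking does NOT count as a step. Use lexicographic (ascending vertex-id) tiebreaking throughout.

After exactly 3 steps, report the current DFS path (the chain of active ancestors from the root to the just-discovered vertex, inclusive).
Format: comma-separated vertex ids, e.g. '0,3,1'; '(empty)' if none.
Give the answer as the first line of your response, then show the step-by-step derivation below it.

4,1,3

step 1: discover 4; path=4; order=4
step 2: discover 1; path=4>1; order=4,1
step 3: discover 3; path=4>1>3; order=4,1,3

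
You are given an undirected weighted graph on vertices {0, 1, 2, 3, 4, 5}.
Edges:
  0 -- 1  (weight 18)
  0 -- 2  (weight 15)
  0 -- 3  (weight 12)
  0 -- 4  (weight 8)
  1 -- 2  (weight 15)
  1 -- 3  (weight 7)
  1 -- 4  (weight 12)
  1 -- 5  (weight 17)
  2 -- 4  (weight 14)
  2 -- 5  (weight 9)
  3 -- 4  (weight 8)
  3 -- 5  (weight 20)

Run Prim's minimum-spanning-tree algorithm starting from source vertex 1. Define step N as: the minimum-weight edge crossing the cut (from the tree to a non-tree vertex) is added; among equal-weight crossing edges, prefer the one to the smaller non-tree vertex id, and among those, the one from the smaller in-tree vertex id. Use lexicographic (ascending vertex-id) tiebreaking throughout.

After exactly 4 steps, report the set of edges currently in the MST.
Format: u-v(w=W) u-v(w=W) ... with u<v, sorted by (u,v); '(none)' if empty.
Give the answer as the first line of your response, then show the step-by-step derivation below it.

0-4(w=8) 1-3(w=7) 2-4(w=14) 3-4(w=8)

step 1: add edge 1-3 (w=7); MST = {1-3(w=7)}
step 2: add edge 3-4 (w=8); MST = {1-3(w=7) 3-4(w=8)}
step 3: add edge 0-4 (w=8); MST = {0-4(w=8) 1-3(w=7) 3-4(w=8)}
step 4: add edge 2-4 (w=14); MST = {0-4(w=8) 1-3(w=7) 2-4(w=14) 3-4(w=8)}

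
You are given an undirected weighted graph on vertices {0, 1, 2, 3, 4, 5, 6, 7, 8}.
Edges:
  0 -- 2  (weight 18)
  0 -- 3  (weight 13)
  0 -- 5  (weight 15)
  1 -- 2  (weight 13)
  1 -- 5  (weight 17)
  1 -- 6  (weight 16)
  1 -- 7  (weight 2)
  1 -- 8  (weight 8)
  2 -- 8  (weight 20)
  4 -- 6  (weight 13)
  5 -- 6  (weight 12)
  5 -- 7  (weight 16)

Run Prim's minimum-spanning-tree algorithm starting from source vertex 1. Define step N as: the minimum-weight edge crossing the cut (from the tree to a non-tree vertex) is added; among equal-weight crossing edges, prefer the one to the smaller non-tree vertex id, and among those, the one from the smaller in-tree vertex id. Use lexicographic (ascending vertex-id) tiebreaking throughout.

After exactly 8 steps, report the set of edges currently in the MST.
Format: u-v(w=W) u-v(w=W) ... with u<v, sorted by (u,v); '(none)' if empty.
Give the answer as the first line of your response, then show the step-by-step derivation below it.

0-3(w=13) 0-5(w=15) 1-2(w=13) 1-7(w=2) 1-8(w=8) 4-6(w=13) 5-6(w=12) 5-7(w=16)

step 1: add edge 1-7 (w=2); MST = {1-7(w=2)}
step 2: add edge 1-8 (w=8); MST = {1-7(w=2) 1-8(w=8)}
step 3: add edge 1-2 (w=13); MST = {1-2(w=13) 1-7(w=2) 1-8(w=8)}
step 4: add edge 5-7 (w=16); MST = {1-2(w=13) 1-7(w=2) 1-8(w=8) 5-7(w=16)}
step 5: add edge 5-6 (w=12); MST = {1-2(w=13) 1-7(w=2) 1-8(w=8) 5-6(w=12) 5-7(w=16)}
step 6: add edge 4-6 (w=13); MST = {1-2(w=13) 1-7(w=2) 1-8(w=8) 4-6(w=13) 5-6(w=12) 5-7(w=16)}
step 7: add edge 0-5 (w=15); MST = {0-5(w=15) 1-2(w=13) 1-7(w=2) 1-8(w=8) 4-6(w=13) 5-6(w=12) 5-7(w=16)}
step 8: add edge 0-3 (w=13); MST = {0-3(w=13) 0-5(w=15) 1-2(w=13) 1-7(w=2) 1-8(w=8) 4-6(w=13) 5-6(w=12) 5-7(w=16)}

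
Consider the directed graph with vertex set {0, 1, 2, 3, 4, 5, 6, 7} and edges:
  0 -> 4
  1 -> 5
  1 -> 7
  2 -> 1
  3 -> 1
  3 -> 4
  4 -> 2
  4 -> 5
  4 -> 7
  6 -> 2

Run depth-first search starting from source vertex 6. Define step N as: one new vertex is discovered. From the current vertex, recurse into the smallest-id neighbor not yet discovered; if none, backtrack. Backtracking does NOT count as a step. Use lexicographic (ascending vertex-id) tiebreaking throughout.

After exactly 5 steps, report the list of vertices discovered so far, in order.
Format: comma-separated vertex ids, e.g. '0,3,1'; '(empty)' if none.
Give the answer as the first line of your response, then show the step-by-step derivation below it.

6,2,1,5,7

step 1: discover 6; path=6; order=6
step 2: discover 2; path=6>2; order=6,2
step 3: discover 1; path=6>2>1; order=6,2,1
step 4: discover 5; path=6>2>1>5; order=6,2,1,5
step 5: discover 7; path=6>2>1>7; order=6,2,1,5,7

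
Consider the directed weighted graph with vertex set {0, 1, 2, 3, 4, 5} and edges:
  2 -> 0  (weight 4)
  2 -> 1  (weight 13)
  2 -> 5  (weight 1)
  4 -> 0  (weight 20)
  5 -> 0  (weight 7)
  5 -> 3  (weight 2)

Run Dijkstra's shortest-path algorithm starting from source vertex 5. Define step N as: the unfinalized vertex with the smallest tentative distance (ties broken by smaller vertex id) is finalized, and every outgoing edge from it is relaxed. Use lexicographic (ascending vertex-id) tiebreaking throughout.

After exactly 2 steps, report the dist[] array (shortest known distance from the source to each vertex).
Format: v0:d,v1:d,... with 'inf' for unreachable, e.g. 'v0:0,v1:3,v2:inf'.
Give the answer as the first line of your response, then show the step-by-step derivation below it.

v0:7,v1:inf,v2:inf,v3:2,v4:inf,v5:0

step 1: dist = v0:7,v1:inf,v2:inf,v3:2,v4:inf,v5:0
step 2: dist = v0:7,v1:inf,v2:inf,v3:2,v4:inf,v5:0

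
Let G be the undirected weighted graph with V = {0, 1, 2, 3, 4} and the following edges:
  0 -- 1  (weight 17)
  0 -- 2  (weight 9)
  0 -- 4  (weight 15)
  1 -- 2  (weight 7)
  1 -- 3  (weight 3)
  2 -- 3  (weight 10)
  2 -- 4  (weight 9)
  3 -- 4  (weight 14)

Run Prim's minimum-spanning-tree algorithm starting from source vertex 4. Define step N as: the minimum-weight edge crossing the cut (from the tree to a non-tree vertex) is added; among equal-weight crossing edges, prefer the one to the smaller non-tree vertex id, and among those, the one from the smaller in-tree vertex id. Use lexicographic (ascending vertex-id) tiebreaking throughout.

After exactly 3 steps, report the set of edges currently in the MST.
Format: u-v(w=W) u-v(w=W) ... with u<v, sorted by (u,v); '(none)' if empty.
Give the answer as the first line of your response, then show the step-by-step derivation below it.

1-2(w=7) 1-3(w=3) 2-4(w=9)

step 1: add edge 2-4 (w=9); MST = {2-4(w=9)}
step 2: add edge 1-2 (w=7); MST = {1-2(w=7) 2-4(w=9)}
step 3: add edge 1-3 (w=3); MST = {1-2(w=7) 1-3(w=3) 2-4(w=9)}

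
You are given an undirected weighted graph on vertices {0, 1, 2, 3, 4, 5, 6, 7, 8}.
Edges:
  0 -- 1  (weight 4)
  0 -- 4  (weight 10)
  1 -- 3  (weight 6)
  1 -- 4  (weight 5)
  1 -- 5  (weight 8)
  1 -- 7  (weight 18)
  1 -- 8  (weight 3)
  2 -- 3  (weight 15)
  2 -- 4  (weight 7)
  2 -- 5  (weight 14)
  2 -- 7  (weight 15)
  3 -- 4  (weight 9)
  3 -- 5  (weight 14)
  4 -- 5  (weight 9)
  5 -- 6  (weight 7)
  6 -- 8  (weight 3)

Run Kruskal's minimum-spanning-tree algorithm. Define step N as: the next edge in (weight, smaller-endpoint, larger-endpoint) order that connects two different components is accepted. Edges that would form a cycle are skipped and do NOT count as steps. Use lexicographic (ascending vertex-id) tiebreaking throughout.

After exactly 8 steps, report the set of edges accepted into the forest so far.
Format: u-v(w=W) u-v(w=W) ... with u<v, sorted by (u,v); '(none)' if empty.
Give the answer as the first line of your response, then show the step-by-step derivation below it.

0-1(w=4) 1-3(w=6) 1-4(w=5) 1-8(w=3) 2-4(w=7) 2-7(w=15) 5-6(w=7) 6-8(w=3)

step 1: add edge 1-8 (w=3); MST = {1-8(w=3)}
step 2: add edge 6-8 (w=3); MST = {1-8(w=3) 6-8(w=3)}
step 3: add edge 0-1 (w=4); MST = {0-1(w=4) 1-8(w=3) 6-8(w=3)}
step 4: add edge 1-4 (w=5); MST = {0-1(w=4) 1-4(w=5) 1-8(w=3) 6-8(w=3)}
step 5: add edge 1-3 (w=6); MST = {0-1(w=4) 1-3(w=6) 1-4(w=5) 1-8(w=3) 6-8(w=3)}
step 6: add edge 2-4 (w=7); MST = {0-1(w=4) 1-3(w=6) 1-4(w=5) 1-8(w=3) 2-4(w=7) 6-8(w=3)}
step 7: add edge 5-6 (w=7); MST = {0-1(w=4) 1-3(w=6) 1-4(w=5) 1-8(w=3) 2-4(w=7) 5-6(w=7) 6-8(w=3)}
step 8: add edge 2-7 (w=15); MST = {0-1(w=4) 1-3(w=6) 1-4(w=5) 1-8(w=3) 2-4(w=7) 2-7(w=15) 5-6(w=7) 6-8(w=3)}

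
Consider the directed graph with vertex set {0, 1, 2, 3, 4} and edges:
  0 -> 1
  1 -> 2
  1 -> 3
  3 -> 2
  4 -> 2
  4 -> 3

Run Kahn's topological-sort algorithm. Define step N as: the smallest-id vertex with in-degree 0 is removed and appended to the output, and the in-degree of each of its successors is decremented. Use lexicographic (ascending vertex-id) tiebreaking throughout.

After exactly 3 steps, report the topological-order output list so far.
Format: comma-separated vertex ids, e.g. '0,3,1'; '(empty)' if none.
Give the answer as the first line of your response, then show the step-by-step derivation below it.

0,1,4

step 1: output 0; order=[0]; indeg=(0,0,3,2,0)
step 2: output 1; order=[0,1]; indeg=(0,0,2,1,0)
step 3: output 4; order=[0,1,4]; indeg=(0,0,1,0,0)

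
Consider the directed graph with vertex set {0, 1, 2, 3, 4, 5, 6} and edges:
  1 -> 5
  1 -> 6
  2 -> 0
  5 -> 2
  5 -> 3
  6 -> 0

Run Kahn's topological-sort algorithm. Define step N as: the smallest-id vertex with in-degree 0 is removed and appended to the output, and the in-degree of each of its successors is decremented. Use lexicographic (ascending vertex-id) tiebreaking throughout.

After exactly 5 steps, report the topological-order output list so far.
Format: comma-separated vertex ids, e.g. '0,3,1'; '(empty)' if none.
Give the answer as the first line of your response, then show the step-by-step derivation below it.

1,4,5,2,3

step 1: output 1; order=[1]; indeg=(2,0,1,1,0,0,0)
step 2: output 4; order=[1,4]; indeg=(2,0,1,1,0,0,0)
step 3: output 5; order=[1,4,5]; indeg=(2,0,0,0,0,0,0)
step 4: output 2; order=[1,4,5,2]; indeg=(1,0,0,0,0,0,0)
step 5: output 3; order=[1,4,5,2,3]; indeg=(1,0,0,0,0,0,0)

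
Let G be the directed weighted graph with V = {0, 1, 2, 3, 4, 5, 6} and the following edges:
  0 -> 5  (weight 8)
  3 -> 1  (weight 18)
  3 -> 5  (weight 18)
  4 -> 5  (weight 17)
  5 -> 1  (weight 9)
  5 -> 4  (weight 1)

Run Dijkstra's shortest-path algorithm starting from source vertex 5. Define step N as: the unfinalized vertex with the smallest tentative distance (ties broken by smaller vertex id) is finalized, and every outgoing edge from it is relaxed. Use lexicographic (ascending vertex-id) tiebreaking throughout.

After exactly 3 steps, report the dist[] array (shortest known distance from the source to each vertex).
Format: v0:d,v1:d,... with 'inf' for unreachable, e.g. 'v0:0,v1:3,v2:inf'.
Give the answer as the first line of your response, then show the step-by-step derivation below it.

v0:inf,v1:9,v2:inf,v3:inf,v4:1,v5:0,v6:inf

step 1: dist = v0:inf,v1:9,v2:inf,v3:inf,v4:1,v5:0,v6:inf
step 2: dist = v0:inf,v1:9,v2:inf,v3:inf,v4:1,v5:0,v6:inf
step 3: dist = v0:inf,v1:9,v2:inf,v3:inf,v4:1,v5:0,v6:inf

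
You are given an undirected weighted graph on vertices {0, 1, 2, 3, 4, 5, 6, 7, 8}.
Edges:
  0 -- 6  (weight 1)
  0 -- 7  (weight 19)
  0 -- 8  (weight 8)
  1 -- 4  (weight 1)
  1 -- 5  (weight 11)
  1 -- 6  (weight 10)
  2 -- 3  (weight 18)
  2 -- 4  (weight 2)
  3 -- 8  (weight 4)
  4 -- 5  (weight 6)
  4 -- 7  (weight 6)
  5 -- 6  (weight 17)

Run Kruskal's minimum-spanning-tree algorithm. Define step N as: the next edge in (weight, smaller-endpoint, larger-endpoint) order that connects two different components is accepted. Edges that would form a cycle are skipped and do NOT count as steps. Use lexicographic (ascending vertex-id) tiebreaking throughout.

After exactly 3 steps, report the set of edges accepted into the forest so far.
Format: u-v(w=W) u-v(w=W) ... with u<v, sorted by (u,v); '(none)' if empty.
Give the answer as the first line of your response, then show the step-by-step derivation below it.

0-6(w=1) 1-4(w=1) 2-4(w=2)

step 1: add edge 0-6 (w=1); MST = {0-6(w=1)}
step 2: add edge 1-4 (w=1); MST = {0-6(w=1) 1-4(w=1)}
step 3: add edge 2-4 (w=2); MST = {0-6(w=1) 1-4(w=1) 2-4(w=2)}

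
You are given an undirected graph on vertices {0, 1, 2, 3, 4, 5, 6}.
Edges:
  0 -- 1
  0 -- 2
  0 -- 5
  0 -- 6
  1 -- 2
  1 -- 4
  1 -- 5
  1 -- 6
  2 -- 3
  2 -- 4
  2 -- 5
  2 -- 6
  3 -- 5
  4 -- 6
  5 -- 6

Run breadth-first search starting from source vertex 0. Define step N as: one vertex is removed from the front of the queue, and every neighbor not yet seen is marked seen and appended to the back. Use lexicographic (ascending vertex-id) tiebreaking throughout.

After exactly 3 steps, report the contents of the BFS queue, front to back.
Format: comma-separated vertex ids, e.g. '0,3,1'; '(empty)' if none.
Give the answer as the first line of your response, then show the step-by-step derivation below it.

5,6,4,3

step 1: dequeue 0; queue=[1,2,5,6]; order=0
step 2: dequeue 1; queue=[2,5,6,4]; order=0,1
step 3: dequeue 2; queue=[5,6,4,3]; order=0,1,2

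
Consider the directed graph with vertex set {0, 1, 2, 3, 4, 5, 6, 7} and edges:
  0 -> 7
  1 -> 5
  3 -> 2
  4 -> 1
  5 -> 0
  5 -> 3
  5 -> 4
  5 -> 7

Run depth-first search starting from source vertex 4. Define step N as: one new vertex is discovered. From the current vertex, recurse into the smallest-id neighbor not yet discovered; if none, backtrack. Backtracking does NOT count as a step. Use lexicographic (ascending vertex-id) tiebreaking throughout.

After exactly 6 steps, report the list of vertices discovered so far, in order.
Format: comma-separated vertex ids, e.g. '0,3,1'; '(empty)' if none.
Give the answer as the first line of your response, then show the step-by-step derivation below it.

4,1,5,0,7,3

step 1: discover 4; path=4; order=4
step 2: discover 1; path=4>1; order=4,1
step 3: discover 5; path=4>1>5; order=4,1,5
step 4: discover 0; path=4>1>5>0; order=4,1,5,0
step 5: discover 7; path=4>1>5>0>7; order=4,1,5,0,7
step 6: discover 3; path=4>1>5>3; order=4,1,5,0,7,3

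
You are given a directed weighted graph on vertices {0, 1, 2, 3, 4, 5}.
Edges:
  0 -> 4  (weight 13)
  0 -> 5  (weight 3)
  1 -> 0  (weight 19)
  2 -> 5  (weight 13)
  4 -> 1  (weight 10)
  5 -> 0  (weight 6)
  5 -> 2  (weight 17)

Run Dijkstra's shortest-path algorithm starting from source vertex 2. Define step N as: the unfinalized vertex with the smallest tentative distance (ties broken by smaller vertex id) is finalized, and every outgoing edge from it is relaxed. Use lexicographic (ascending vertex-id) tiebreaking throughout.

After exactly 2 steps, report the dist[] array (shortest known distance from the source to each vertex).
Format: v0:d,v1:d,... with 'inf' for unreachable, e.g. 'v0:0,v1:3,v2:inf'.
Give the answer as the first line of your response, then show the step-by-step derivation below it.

v0:19,v1:inf,v2:0,v3:inf,v4:inf,v5:13

step 1: dist = v0:inf,v1:inf,v2:0,v3:inf,v4:inf,v5:13
step 2: dist = v0:19,v1:inf,v2:0,v3:inf,v4:inf,v5:13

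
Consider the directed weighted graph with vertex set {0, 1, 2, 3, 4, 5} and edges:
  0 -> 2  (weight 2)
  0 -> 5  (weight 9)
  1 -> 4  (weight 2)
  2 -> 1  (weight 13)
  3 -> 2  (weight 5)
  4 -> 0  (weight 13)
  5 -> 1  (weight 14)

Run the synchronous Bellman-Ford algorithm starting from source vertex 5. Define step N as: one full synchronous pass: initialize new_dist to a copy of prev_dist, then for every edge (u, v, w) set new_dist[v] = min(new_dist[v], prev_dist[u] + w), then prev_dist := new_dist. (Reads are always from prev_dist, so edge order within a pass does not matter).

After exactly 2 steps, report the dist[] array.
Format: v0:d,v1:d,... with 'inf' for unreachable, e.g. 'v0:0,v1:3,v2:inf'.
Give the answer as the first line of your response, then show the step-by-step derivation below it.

v0:inf,v1:14,v2:inf,v3:inf,v4:16,v5:0

step 1: dist = v0:inf,v1:14,v2:inf,v3:inf,v4:inf,v5:0
step 2: dist = v0:inf,v1:14,v2:inf,v3:inf,v4:16,v5:0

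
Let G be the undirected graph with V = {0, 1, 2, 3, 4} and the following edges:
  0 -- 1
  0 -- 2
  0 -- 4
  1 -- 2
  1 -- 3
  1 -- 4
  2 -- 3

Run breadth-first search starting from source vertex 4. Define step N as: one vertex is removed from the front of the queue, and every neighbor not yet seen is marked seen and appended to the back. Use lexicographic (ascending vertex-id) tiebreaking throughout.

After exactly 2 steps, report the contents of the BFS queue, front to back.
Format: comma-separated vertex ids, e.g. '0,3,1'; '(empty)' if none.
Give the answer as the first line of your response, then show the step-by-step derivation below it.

1,2

step 1: dequeue 4; queue=[0,1]; order=4
step 2: dequeue 0; queue=[1,2]; order=4,0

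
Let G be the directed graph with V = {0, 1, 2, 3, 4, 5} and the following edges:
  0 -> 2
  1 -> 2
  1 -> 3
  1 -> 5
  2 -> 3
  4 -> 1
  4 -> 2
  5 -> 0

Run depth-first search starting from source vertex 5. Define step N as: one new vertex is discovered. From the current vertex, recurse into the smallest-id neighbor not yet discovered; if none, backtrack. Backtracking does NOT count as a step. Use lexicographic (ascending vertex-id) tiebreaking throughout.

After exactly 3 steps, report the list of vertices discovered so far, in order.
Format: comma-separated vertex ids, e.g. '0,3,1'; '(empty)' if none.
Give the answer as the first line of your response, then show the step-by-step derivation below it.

5,0,2

step 1: discover 5; path=5; order=5
step 2: discover 0; path=5>0; order=5,0
step 3: discover 2; path=5>0>2; order=5,0,2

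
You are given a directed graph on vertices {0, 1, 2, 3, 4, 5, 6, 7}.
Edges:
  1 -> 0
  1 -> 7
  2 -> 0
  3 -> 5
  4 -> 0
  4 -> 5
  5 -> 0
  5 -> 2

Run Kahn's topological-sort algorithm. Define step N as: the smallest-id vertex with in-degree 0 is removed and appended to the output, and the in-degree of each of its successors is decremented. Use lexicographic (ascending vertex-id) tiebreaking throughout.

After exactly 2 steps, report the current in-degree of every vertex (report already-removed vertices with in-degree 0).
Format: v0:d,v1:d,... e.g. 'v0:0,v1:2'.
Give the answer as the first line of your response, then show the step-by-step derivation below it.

v0:3,v1:0,v2:1,v3:0,v4:0,v5:1,v6:0,v7:0

step 1: output 1; order=[1]; indeg=(3,0,1,0,0,2,0,0)
step 2: output 3; order=[1,3]; indeg=(3,0,1,0,0,1,0,0)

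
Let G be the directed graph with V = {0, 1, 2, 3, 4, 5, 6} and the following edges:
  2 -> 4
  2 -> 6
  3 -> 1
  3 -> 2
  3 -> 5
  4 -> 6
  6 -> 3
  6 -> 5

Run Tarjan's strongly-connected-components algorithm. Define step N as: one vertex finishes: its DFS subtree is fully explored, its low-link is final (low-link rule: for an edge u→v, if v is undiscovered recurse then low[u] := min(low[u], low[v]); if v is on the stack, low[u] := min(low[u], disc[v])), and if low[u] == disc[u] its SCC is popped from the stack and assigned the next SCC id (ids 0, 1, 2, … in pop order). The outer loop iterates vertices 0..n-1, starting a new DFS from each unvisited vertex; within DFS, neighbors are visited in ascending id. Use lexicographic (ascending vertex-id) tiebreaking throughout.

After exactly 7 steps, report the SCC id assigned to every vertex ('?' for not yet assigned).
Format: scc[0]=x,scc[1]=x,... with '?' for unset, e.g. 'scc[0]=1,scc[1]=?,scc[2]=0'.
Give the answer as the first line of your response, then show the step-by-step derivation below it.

scc[0]=0,scc[1]=1,scc[2]=3,scc[3]=3,scc[4]=3,scc[5]=2,scc[6]=3

step 1: low=(low[0]=0,low[1]=?,low[2]=?,low[3]=?,low[4]=?,low[5]=?,low[6]=?); scc=(scc[0]=0,scc[1]=?,scc[2]=?,scc[3]=?,scc[4]=?,scc[5]=?,scc[6]=?)
step 2: low=(low[0]=0,low[1]=1,low[2]=?,low[3]=?,low[4]=?,low[5]=?,low[6]=?); scc=(scc[0]=0,scc[1]=1,scc[2]=?,scc[3]=?,scc[4]=?,scc[5]=?,scc[6]=?)
step 3: low=(low[0]=0,low[1]=1,low[2]=2,low[3]=2,low[4]=3,low[5]=6,low[6]=4); scc=(scc[0]=0,scc[1]=1,scc[2]=?,scc[3]=?,scc[4]=?,scc[5]=2,scc[6]=?)
step 4: low=(low[0]=0,low[1]=1,low[2]=2,low[3]=2,low[4]=3,low[5]=6,low[6]=4); scc=(scc[0]=0,scc[1]=1,scc[2]=?,scc[3]=?,scc[4]=?,scc[5]=2,scc[6]=?)
step 5: low=(low[0]=0,low[1]=1,low[2]=2,low[3]=2,low[4]=3,low[5]=6,low[6]=2); scc=(scc[0]=0,scc[1]=1,scc[2]=?,scc[3]=?,scc[4]=?,scc[5]=2,scc[6]=?)
step 6: low=(low[0]=0,low[1]=1,low[2]=2,low[3]=2,low[4]=2,low[5]=6,low[6]=2); scc=(scc[0]=0,scc[1]=1,scc[2]=?,scc[3]=?,scc[4]=?,scc[5]=2,scc[6]=?)
step 7: low=(low[0]=0,low[1]=1,low[2]=2,low[3]=2,low[4]=2,low[5]=6,low[6]=2); scc=(scc[0]=0,scc[1]=1,scc[2]=3,scc[3]=3,scc[4]=3,scc[5]=2,scc[6]=3)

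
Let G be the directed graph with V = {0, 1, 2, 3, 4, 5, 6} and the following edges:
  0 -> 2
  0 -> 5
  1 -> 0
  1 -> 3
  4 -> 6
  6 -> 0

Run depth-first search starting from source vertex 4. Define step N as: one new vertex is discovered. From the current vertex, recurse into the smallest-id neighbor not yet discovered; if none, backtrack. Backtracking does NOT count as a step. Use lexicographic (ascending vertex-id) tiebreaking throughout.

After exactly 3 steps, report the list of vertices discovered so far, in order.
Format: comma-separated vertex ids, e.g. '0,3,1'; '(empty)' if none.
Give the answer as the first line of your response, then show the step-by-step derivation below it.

4,6,0

step 1: discover 4; path=4; order=4
step 2: discover 6; path=4>6; order=4,6
step 3: discover 0; path=4>6>0; order=4,6,0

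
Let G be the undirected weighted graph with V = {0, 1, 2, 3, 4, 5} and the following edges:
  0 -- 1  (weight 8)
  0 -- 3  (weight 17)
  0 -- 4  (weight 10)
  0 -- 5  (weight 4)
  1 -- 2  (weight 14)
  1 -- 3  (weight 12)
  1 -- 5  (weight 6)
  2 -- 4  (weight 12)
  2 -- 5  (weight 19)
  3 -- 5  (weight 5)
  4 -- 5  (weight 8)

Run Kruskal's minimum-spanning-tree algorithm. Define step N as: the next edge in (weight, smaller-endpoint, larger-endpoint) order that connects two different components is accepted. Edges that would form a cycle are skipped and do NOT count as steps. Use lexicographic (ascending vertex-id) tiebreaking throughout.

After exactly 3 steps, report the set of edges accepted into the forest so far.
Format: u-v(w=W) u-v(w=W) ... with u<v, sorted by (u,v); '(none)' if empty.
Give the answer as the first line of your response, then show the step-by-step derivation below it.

0-5(w=4) 1-5(w=6) 3-5(w=5)

step 1: add edge 0-5 (w=4); MST = {0-5(w=4)}
step 2: add edge 3-5 (w=5); MST = {0-5(w=4) 3-5(w=5)}
step 3: add edge 1-5 (w=6); MST = {0-5(w=4) 1-5(w=6) 3-5(w=5)}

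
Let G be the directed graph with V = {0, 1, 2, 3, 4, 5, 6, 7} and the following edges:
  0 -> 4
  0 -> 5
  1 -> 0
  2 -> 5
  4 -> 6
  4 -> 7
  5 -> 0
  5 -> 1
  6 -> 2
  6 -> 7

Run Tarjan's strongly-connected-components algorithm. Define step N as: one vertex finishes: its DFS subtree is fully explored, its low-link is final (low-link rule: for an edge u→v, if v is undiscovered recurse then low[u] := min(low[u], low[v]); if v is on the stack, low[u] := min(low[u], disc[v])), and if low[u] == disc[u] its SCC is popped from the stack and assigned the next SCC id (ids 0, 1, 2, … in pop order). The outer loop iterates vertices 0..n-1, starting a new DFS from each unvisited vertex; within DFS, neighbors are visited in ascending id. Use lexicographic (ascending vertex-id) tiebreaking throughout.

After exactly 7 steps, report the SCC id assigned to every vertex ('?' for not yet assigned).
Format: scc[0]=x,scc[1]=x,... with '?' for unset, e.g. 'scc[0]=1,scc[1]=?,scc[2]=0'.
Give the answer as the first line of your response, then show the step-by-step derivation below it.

scc[0]=1,scc[1]=1,scc[2]=1,scc[3]=?,scc[4]=1,scc[5]=1,scc[6]=1,scc[7]=0

step 1: low=(low[0]=0,low[1]=0,low[2]=3,low[3]=?,low[4]=1,low[5]=0,low[6]=2,low[7]=?); scc=(scc[0]=?,scc[1]=?,scc[2]=?,scc[3]=?,scc[4]=?,scc[5]=?,scc[6]=?,scc[7]=?)
step 2: low=(low[0]=0,low[1]=0,low[2]=3,low[3]=?,low[4]=1,low[5]=0,low[6]=2,low[7]=?); scc=(scc[0]=?,scc[1]=?,scc[2]=?,scc[3]=?,scc[4]=?,scc[5]=?,scc[6]=?,scc[7]=?)
step 3: low=(low[0]=0,low[1]=0,low[2]=0,low[3]=?,low[4]=1,low[5]=0,low[6]=2,low[7]=?); scc=(scc[0]=?,scc[1]=?,scc[2]=?,scc[3]=?,scc[4]=?,scc[5]=?,scc[6]=?,scc[7]=?)
step 4: low=(low[0]=0,low[1]=0,low[2]=0,low[3]=?,low[4]=1,low[5]=0,low[6]=0,low[7]=6); scc=(scc[0]=?,scc[1]=?,scc[2]=?,scc[3]=?,scc[4]=?,scc[5]=?,scc[6]=?,scc[7]=0)
step 5: low=(low[0]=0,low[1]=0,low[2]=0,low[3]=?,low[4]=1,low[5]=0,low[6]=0,low[7]=6); scc=(scc[0]=?,scc[1]=?,scc[2]=?,scc[3]=?,scc[4]=?,scc[5]=?,scc[6]=?,scc[7]=0)
step 6: low=(low[0]=0,low[1]=0,low[2]=0,low[3]=?,low[4]=0,low[5]=0,low[6]=0,low[7]=6); scc=(scc[0]=?,scc[1]=?,scc[2]=?,scc[3]=?,scc[4]=?,scc[5]=?,scc[6]=?,scc[7]=0)
step 7: low=(low[0]=0,low[1]=0,low[2]=0,low[3]=?,low[4]=0,low[5]=0,low[6]=0,low[7]=6); scc=(scc[0]=1,scc[1]=1,scc[2]=1,scc[3]=?,scc[4]=1,scc[5]=1,scc[6]=1,scc[7]=0)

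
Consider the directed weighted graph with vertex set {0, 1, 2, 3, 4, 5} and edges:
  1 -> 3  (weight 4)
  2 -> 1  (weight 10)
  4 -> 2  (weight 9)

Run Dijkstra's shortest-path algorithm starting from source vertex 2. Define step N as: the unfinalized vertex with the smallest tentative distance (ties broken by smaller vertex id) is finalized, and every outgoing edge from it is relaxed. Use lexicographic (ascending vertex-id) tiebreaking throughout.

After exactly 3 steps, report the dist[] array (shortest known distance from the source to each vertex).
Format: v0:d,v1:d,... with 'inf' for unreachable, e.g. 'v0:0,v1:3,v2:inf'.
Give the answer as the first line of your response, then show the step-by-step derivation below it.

v0:inf,v1:10,v2:0,v3:14,v4:inf,v5:inf

step 1: dist = v0:inf,v1:10,v2:0,v3:inf,v4:inf,v5:inf
step 2: dist = v0:inf,v1:10,v2:0,v3:14,v4:inf,v5:inf
step 3: dist = v0:inf,v1:10,v2:0,v3:14,v4:inf,v5:inf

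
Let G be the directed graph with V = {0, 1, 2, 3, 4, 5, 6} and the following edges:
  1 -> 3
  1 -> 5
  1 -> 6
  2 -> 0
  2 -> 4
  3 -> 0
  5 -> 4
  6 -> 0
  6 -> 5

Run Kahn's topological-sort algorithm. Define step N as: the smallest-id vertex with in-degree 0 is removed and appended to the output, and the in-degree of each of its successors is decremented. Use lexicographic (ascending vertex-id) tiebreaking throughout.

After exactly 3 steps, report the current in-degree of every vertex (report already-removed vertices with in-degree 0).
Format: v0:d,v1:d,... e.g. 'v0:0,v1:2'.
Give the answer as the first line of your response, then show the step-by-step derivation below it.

v0:1,v1:0,v2:0,v3:0,v4:1,v5:1,v6:0

step 1: output 1; order=[1]; indeg=(3,0,0,0,2,1,0)
step 2: output 2; order=[1,2]; indeg=(2,0,0,0,1,1,0)
step 3: output 3; order=[1,2,3]; indeg=(1,0,0,0,1,1,0)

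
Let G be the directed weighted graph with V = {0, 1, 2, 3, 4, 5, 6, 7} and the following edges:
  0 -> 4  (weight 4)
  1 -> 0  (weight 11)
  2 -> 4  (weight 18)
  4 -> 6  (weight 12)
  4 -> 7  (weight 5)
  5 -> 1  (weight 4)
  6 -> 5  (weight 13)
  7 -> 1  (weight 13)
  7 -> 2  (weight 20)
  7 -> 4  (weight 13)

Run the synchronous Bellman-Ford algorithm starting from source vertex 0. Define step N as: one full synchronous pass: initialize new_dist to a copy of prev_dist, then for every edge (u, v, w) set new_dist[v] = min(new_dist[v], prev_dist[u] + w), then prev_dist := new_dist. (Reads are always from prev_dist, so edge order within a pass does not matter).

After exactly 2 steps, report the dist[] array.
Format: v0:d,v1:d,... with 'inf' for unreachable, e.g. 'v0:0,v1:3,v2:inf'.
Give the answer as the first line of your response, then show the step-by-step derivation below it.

v0:0,v1:inf,v2:inf,v3:inf,v4:4,v5:inf,v6:16,v7:9

step 1: dist = v0:0,v1:inf,v2:inf,v3:inf,v4:4,v5:inf,v6:inf,v7:inf
step 2: dist = v0:0,v1:inf,v2:inf,v3:inf,v4:4,v5:inf,v6:16,v7:9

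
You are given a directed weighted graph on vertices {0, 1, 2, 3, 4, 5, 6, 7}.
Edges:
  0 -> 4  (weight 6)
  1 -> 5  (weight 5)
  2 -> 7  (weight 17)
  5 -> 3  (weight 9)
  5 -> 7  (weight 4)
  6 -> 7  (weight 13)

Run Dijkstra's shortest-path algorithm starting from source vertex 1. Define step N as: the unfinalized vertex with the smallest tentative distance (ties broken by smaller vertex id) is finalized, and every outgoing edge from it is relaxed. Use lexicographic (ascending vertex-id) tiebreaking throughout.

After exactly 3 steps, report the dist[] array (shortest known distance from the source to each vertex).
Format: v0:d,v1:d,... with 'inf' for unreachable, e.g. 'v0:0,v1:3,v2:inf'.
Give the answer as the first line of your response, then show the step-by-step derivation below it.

v0:inf,v1:0,v2:inf,v3:14,v4:inf,v5:5,v6:inf,v7:9

step 1: dist = v0:inf,v1:0,v2:inf,v3:inf,v4:inf,v5:5,v6:inf,v7:inf
step 2: dist = v0:inf,v1:0,v2:inf,v3:14,v4:inf,v5:5,v6:inf,v7:9
step 3: dist = v0:inf,v1:0,v2:inf,v3:14,v4:inf,v5:5,v6:inf,v7:9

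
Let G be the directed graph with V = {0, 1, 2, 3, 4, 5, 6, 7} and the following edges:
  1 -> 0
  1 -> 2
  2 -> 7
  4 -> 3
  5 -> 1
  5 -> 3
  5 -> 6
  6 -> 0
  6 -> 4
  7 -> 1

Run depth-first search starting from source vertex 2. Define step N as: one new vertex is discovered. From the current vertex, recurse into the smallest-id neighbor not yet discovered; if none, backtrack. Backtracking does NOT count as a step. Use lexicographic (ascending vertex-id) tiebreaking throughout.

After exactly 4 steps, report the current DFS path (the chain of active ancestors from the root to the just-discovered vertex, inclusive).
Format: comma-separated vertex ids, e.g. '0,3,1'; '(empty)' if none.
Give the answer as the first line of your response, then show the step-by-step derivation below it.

2,7,1,0

step 1: discover 2; path=2; order=2
step 2: discover 7; path=2>7; order=2,7
step 3: discover 1; path=2>7>1; order=2,7,1
step 4: discover 0; path=2>7>1>0; order=2,7,1,0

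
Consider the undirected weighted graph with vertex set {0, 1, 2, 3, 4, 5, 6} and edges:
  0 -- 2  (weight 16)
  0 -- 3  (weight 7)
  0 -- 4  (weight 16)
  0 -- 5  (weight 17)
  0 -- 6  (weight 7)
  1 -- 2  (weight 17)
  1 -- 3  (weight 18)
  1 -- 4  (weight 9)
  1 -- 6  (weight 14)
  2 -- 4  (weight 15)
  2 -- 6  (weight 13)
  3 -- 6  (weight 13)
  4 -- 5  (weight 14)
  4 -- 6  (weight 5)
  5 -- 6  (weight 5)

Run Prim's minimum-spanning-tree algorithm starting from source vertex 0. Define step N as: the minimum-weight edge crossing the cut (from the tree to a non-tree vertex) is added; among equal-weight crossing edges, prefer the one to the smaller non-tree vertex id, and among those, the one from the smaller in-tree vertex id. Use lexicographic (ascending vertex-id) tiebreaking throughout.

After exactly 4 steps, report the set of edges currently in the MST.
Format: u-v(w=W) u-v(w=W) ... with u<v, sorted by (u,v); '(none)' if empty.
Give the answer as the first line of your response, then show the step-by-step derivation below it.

0-3(w=7) 0-6(w=7) 4-6(w=5) 5-6(w=5)

step 1: add edge 0-3 (w=7); MST = {0-3(w=7)}
step 2: add edge 0-6 (w=7); MST = {0-3(w=7) 0-6(w=7)}
step 3: add edge 4-6 (w=5); MST = {0-3(w=7) 0-6(w=7) 4-6(w=5)}
step 4: add edge 5-6 (w=5); MST = {0-3(w=7) 0-6(w=7) 4-6(w=5) 5-6(w=5)}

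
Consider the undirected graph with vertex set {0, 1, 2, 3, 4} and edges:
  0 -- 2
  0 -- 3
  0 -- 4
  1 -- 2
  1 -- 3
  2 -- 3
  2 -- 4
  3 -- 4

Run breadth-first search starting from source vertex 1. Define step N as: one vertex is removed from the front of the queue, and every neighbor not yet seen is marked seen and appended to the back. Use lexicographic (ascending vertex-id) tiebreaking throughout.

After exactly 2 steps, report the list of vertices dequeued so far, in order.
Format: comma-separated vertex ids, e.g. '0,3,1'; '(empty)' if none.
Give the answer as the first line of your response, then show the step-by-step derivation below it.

1,2

step 1: dequeue 1; queue=[2,3]; order=1
step 2: dequeue 2; queue=[3,0,4]; order=1,2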